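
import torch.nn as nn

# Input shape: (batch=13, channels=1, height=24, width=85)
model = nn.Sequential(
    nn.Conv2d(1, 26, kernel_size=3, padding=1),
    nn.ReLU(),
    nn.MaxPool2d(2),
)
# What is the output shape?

Input shape: (13, 1, 24, 85)
  -> after Conv2d: (13, 26, 24, 85)
  -> after ReLU: (13, 26, 24, 85)
Output shape: (13, 26, 12, 42)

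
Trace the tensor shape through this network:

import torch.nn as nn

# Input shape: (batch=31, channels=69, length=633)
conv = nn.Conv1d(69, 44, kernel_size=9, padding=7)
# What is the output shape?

Input shape: (31, 69, 633)
Output shape: (31, 44, 639)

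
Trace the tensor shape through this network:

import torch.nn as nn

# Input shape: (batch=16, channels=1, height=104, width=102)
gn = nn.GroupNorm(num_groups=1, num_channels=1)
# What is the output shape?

Input shape: (16, 1, 104, 102)
Output shape: (16, 1, 104, 102)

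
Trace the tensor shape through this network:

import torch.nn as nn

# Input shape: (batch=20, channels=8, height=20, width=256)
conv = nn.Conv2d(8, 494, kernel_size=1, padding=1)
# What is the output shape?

Input shape: (20, 8, 20, 256)
Output shape: (20, 494, 22, 258)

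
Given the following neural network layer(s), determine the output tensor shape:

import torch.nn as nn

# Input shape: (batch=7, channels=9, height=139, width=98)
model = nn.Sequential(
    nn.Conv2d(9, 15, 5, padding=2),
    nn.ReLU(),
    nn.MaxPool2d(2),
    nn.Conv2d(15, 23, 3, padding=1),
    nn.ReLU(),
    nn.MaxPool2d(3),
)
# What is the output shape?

Input shape: (7, 9, 139, 98)
  -> after first Conv2d: (7, 15, 139, 98)
  -> after first MaxPool2d: (7, 15, 69, 49)
  -> after second Conv2d: (7, 23, 69, 49)
Output shape: (7, 23, 23, 16)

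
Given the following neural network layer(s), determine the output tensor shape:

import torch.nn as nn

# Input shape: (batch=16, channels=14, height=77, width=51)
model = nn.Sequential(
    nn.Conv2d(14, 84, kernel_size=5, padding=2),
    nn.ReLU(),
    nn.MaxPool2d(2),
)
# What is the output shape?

Input shape: (16, 14, 77, 51)
  -> after Conv2d: (16, 84, 77, 51)
  -> after ReLU: (16, 84, 77, 51)
Output shape: (16, 84, 38, 25)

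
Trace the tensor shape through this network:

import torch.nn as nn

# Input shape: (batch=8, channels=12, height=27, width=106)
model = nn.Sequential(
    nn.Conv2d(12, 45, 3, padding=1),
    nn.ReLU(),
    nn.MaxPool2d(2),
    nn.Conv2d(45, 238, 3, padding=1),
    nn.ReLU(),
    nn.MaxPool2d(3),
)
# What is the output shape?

Input shape: (8, 12, 27, 106)
  -> after first Conv2d: (8, 45, 27, 106)
  -> after first MaxPool2d: (8, 45, 13, 53)
  -> after second Conv2d: (8, 238, 13, 53)
Output shape: (8, 238, 4, 17)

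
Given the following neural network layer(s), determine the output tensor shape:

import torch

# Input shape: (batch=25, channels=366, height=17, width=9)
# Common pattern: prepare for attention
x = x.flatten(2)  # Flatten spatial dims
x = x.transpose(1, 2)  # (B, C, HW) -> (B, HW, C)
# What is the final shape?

Input shape: (25, 366, 17, 9)
  -> after flatten(2): (25, 366, 153)
Output shape: (25, 153, 366)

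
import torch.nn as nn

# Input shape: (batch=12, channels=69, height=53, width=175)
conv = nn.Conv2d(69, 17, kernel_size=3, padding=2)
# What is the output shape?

Input shape: (12, 69, 53, 175)
Output shape: (12, 17, 55, 177)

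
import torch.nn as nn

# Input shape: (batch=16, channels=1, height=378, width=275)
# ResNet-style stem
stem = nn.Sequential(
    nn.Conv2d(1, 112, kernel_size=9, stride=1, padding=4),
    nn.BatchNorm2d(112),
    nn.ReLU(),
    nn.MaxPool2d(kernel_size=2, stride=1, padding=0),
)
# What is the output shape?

Input shape: (16, 1, 378, 275)
  -> after Conv2d 9x9 stride=1: (16, 112, 378, 275)
Output shape: (16, 112, 377, 274)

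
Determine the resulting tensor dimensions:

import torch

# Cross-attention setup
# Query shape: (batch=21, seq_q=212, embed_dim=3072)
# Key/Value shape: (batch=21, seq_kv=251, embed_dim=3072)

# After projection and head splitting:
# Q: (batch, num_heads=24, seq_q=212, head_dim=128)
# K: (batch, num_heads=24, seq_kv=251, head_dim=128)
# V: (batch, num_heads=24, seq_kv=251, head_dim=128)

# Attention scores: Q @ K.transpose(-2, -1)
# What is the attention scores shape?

Input shape: (21, 212, 3072)
Output shape: (21, 24, 212, 251)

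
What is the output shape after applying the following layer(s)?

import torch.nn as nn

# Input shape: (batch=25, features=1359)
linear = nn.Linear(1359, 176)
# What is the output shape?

Input shape: (25, 1359)
Output shape: (25, 176)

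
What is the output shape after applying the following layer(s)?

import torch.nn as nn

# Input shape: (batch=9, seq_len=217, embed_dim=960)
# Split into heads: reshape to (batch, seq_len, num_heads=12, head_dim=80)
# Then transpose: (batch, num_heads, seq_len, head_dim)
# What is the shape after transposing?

Input shape: (9, 217, 960)
  -> after reshape: (9, 217, 12, 80)
Output shape: (9, 12, 217, 80)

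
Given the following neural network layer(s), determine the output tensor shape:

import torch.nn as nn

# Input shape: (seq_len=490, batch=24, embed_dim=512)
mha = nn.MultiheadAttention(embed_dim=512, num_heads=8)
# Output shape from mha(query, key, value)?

Input shape: (490, 24, 512)
Output shape: (490, 24, 512)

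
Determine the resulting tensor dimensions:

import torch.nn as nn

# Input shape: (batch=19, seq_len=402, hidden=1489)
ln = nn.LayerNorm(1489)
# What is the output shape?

Input shape: (19, 402, 1489)
Output shape: (19, 402, 1489)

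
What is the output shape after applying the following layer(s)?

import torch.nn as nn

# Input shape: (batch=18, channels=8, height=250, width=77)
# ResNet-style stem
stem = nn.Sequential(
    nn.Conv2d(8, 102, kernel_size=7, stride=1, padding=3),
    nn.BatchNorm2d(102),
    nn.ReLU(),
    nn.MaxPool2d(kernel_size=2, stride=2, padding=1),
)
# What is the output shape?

Input shape: (18, 8, 250, 77)
  -> after Conv2d 7x7 stride=1: (18, 102, 250, 77)
Output shape: (18, 102, 126, 39)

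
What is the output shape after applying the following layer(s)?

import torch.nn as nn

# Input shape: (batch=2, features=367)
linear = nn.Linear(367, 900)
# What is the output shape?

Input shape: (2, 367)
Output shape: (2, 900)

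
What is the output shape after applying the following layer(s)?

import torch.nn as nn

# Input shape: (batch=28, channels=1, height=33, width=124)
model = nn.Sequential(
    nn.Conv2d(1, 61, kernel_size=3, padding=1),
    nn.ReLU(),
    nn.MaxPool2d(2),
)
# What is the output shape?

Input shape: (28, 1, 33, 124)
  -> after Conv2d: (28, 61, 33, 124)
  -> after ReLU: (28, 61, 33, 124)
Output shape: (28, 61, 16, 62)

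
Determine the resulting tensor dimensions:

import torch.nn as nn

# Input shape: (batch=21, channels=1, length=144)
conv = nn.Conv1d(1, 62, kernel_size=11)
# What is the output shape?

Input shape: (21, 1, 144)
Output shape: (21, 62, 134)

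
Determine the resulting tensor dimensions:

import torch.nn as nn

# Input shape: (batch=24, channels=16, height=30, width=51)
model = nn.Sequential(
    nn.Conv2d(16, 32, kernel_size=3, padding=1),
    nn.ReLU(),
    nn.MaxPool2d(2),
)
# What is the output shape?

Input shape: (24, 16, 30, 51)
  -> after Conv2d: (24, 32, 30, 51)
  -> after ReLU: (24, 32, 30, 51)
Output shape: (24, 32, 15, 25)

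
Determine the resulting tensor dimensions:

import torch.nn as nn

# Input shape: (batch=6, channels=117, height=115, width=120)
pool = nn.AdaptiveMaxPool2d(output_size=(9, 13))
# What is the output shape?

Input shape: (6, 117, 115, 120)
Output shape: (6, 117, 9, 13)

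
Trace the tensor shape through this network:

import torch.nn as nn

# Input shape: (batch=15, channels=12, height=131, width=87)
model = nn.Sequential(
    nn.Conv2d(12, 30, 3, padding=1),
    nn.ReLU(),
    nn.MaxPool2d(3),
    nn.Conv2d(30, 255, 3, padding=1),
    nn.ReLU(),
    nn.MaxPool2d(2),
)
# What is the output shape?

Input shape: (15, 12, 131, 87)
  -> after first Conv2d: (15, 30, 131, 87)
  -> after first MaxPool2d: (15, 30, 43, 29)
  -> after second Conv2d: (15, 255, 43, 29)
Output shape: (15, 255, 21, 14)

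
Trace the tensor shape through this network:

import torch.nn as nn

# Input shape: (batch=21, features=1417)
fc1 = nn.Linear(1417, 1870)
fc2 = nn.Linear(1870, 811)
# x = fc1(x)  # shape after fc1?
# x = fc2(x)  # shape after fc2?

Input shape: (21, 1417)
  -> after fc1: (21, 1870)
Output shape: (21, 811)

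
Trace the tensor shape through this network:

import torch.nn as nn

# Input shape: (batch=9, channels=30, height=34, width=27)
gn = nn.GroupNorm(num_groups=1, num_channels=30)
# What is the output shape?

Input shape: (9, 30, 34, 27)
Output shape: (9, 30, 34, 27)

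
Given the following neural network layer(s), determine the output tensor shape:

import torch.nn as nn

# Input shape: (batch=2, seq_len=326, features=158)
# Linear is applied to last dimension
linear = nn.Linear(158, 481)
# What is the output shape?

Input shape: (2, 326, 158)
Output shape: (2, 326, 481)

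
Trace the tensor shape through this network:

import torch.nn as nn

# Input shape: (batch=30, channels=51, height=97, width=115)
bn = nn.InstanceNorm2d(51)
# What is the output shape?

Input shape: (30, 51, 97, 115)
Output shape: (30, 51, 97, 115)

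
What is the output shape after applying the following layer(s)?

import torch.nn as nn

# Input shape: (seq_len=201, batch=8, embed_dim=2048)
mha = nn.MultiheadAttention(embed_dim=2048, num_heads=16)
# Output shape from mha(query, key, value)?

Input shape: (201, 8, 2048)
Output shape: (201, 8, 2048)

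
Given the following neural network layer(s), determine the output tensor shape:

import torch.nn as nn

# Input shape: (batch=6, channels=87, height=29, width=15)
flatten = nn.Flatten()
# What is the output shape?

Input shape: (6, 87, 29, 15)
Output shape: (6, 37845)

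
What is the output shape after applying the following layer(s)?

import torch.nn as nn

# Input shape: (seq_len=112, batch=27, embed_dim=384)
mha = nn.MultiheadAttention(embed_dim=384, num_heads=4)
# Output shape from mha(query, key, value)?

Input shape: (112, 27, 384)
Output shape: (112, 27, 384)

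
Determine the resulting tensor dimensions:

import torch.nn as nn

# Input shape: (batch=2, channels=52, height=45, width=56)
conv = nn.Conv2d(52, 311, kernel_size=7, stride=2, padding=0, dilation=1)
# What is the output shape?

Input shape: (2, 52, 45, 56)
Output shape: (2, 311, 20, 25)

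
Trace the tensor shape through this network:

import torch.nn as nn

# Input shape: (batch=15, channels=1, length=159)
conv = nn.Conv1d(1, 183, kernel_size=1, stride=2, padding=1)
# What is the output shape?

Input shape: (15, 1, 159)
Output shape: (15, 183, 81)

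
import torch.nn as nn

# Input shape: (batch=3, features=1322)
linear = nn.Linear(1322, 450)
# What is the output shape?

Input shape: (3, 1322)
Output shape: (3, 450)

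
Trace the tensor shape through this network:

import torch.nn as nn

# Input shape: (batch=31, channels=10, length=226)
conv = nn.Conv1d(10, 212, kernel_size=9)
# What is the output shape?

Input shape: (31, 10, 226)
Output shape: (31, 212, 218)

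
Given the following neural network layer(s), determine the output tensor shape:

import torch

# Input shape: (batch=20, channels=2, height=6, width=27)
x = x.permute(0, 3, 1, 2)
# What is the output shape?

Input shape: (20, 2, 6, 27)
Output shape: (20, 27, 2, 6)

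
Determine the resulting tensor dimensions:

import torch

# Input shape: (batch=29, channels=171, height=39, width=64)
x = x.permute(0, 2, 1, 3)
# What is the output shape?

Input shape: (29, 171, 39, 64)
Output shape: (29, 39, 171, 64)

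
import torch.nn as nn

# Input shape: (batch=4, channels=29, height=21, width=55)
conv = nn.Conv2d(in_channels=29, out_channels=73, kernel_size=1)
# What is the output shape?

Input shape: (4, 29, 21, 55)
Output shape: (4, 73, 21, 55)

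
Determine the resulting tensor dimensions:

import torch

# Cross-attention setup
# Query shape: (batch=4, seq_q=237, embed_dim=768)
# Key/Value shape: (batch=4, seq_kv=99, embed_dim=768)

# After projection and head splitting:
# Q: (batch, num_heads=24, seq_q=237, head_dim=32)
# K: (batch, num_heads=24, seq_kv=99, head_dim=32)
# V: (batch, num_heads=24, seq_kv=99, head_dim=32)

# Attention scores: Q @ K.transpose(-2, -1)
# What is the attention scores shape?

Input shape: (4, 237, 768)
Output shape: (4, 24, 237, 99)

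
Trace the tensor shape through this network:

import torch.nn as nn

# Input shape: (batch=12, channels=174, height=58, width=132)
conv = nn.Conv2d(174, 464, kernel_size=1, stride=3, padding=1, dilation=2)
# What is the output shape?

Input shape: (12, 174, 58, 132)
Output shape: (12, 464, 20, 45)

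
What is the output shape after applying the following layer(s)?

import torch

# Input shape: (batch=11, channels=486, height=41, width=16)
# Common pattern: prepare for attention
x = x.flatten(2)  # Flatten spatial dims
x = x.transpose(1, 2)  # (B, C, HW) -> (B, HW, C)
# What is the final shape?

Input shape: (11, 486, 41, 16)
  -> after flatten(2): (11, 486, 656)
Output shape: (11, 656, 486)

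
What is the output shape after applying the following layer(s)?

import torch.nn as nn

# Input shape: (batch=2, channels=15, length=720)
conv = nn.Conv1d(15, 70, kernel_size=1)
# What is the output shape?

Input shape: (2, 15, 720)
Output shape: (2, 70, 720)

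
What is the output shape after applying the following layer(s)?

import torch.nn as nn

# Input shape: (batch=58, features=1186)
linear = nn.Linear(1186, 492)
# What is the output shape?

Input shape: (58, 1186)
Output shape: (58, 492)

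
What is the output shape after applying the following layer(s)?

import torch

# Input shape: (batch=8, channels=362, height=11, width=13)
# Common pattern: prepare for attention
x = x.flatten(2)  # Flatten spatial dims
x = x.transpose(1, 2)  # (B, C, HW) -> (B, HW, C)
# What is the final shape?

Input shape: (8, 362, 11, 13)
  -> after flatten(2): (8, 362, 143)
Output shape: (8, 143, 362)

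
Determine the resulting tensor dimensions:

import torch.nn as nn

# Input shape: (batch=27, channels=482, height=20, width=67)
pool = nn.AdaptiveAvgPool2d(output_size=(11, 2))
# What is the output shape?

Input shape: (27, 482, 20, 67)
Output shape: (27, 482, 11, 2)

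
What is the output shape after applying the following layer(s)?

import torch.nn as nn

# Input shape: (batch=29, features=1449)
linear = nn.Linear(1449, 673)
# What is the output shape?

Input shape: (29, 1449)
Output shape: (29, 673)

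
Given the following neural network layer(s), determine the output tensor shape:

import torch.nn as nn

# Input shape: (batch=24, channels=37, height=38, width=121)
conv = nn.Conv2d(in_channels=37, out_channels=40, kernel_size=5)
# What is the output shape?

Input shape: (24, 37, 38, 121)
Output shape: (24, 40, 34, 117)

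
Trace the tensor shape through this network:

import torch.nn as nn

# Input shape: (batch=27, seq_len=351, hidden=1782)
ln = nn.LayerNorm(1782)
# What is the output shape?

Input shape: (27, 351, 1782)
Output shape: (27, 351, 1782)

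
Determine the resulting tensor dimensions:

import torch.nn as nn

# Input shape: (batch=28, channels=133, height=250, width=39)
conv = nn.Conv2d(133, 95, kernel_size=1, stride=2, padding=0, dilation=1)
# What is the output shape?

Input shape: (28, 133, 250, 39)
Output shape: (28, 95, 125, 20)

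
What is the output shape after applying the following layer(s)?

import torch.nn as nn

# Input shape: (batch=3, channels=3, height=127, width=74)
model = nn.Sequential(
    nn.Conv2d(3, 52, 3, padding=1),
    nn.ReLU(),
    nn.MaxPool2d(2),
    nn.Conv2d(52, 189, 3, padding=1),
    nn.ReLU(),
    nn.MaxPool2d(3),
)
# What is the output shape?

Input shape: (3, 3, 127, 74)
  -> after first Conv2d: (3, 52, 127, 74)
  -> after first MaxPool2d: (3, 52, 63, 37)
  -> after second Conv2d: (3, 189, 63, 37)
Output shape: (3, 189, 21, 12)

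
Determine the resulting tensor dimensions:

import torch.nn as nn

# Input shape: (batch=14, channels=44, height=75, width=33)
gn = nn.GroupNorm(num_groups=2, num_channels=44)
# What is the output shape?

Input shape: (14, 44, 75, 33)
Output shape: (14, 44, 75, 33)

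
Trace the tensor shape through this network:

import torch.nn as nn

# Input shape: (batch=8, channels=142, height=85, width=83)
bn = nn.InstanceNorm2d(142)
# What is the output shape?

Input shape: (8, 142, 85, 83)
Output shape: (8, 142, 85, 83)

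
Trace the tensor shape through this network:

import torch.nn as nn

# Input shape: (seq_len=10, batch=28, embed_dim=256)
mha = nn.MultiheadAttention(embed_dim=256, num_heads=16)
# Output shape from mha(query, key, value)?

Input shape: (10, 28, 256)
Output shape: (10, 28, 256)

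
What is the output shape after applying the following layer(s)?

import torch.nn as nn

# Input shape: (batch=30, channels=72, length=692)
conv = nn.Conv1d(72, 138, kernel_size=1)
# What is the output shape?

Input shape: (30, 72, 692)
Output shape: (30, 138, 692)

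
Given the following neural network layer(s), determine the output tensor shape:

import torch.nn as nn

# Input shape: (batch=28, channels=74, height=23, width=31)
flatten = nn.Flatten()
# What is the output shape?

Input shape: (28, 74, 23, 31)
Output shape: (28, 52762)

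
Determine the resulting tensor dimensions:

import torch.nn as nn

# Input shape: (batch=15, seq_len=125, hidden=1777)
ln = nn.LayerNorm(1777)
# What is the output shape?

Input shape: (15, 125, 1777)
Output shape: (15, 125, 1777)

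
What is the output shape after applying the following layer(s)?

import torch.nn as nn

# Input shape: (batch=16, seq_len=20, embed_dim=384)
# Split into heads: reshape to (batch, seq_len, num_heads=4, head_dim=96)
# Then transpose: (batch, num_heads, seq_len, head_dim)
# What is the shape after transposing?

Input shape: (16, 20, 384)
  -> after reshape: (16, 20, 4, 96)
Output shape: (16, 4, 20, 96)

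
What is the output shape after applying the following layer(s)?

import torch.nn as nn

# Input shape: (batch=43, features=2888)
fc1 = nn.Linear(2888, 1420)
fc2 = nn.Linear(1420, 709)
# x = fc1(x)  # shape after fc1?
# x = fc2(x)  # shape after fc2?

Input shape: (43, 2888)
  -> after fc1: (43, 1420)
Output shape: (43, 709)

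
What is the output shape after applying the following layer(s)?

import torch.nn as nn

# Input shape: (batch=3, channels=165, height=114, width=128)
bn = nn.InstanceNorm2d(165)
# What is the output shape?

Input shape: (3, 165, 114, 128)
Output shape: (3, 165, 114, 128)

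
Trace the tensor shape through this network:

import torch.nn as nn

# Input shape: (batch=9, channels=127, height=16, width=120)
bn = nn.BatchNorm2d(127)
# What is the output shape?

Input shape: (9, 127, 16, 120)
Output shape: (9, 127, 16, 120)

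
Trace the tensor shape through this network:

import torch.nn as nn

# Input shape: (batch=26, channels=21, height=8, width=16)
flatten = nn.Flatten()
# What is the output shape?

Input shape: (26, 21, 8, 16)
Output shape: (26, 2688)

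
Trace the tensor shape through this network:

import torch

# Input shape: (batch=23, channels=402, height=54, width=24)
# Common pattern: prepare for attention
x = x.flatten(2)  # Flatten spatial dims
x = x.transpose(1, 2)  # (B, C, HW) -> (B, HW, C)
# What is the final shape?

Input shape: (23, 402, 54, 24)
  -> after flatten(2): (23, 402, 1296)
Output shape: (23, 1296, 402)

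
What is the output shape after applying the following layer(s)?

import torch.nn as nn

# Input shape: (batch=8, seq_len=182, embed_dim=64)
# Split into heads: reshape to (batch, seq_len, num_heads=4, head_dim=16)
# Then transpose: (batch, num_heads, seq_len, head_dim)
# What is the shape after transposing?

Input shape: (8, 182, 64)
  -> after reshape: (8, 182, 4, 16)
Output shape: (8, 4, 182, 16)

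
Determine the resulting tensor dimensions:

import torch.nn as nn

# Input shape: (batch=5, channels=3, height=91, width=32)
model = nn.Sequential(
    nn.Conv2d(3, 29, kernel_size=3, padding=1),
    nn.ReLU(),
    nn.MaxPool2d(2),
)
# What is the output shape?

Input shape: (5, 3, 91, 32)
  -> after Conv2d: (5, 29, 91, 32)
  -> after ReLU: (5, 29, 91, 32)
Output shape: (5, 29, 45, 16)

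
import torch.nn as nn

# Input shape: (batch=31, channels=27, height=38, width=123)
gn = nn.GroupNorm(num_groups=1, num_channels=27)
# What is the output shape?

Input shape: (31, 27, 38, 123)
Output shape: (31, 27, 38, 123)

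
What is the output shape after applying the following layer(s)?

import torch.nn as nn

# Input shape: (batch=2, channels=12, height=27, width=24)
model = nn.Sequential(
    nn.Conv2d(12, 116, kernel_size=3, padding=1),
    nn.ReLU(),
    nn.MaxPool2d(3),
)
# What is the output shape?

Input shape: (2, 12, 27, 24)
  -> after Conv2d: (2, 116, 27, 24)
  -> after ReLU: (2, 116, 27, 24)
Output shape: (2, 116, 9, 8)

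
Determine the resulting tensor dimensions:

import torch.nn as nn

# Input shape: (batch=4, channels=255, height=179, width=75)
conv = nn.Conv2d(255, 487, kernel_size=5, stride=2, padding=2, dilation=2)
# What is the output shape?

Input shape: (4, 255, 179, 75)
Output shape: (4, 487, 88, 36)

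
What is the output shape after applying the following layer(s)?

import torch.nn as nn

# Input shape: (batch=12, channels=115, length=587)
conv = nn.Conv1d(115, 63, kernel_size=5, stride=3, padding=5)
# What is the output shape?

Input shape: (12, 115, 587)
Output shape: (12, 63, 198)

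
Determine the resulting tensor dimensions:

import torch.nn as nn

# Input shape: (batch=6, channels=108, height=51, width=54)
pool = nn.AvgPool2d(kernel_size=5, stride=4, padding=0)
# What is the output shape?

Input shape: (6, 108, 51, 54)
Output shape: (6, 108, 12, 13)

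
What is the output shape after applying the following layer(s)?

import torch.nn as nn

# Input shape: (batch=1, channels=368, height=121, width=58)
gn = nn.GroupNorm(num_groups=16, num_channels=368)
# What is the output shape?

Input shape: (1, 368, 121, 58)
Output shape: (1, 368, 121, 58)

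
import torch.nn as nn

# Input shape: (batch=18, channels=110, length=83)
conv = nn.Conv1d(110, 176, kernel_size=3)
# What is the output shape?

Input shape: (18, 110, 83)
Output shape: (18, 176, 81)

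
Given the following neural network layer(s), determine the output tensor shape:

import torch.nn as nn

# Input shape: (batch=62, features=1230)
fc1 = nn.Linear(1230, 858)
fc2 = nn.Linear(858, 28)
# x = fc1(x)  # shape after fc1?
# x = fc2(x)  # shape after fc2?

Input shape: (62, 1230)
  -> after fc1: (62, 858)
Output shape: (62, 28)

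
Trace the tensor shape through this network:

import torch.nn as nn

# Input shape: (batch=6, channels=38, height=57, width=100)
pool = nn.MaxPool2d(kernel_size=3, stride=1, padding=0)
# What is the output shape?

Input shape: (6, 38, 57, 100)
Output shape: (6, 38, 55, 98)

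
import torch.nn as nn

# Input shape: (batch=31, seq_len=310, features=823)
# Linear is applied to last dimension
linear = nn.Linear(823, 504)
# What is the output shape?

Input shape: (31, 310, 823)
Output shape: (31, 310, 504)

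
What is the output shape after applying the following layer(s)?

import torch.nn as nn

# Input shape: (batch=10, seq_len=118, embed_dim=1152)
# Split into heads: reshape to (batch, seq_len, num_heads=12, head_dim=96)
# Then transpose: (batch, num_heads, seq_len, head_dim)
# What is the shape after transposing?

Input shape: (10, 118, 1152)
  -> after reshape: (10, 118, 12, 96)
Output shape: (10, 12, 118, 96)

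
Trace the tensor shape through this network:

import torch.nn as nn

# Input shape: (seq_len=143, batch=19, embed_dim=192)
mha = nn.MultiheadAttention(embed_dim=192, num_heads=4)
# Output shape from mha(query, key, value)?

Input shape: (143, 19, 192)
Output shape: (143, 19, 192)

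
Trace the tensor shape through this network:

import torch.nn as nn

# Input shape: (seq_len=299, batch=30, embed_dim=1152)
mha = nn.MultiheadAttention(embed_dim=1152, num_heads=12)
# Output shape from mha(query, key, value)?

Input shape: (299, 30, 1152)
Output shape: (299, 30, 1152)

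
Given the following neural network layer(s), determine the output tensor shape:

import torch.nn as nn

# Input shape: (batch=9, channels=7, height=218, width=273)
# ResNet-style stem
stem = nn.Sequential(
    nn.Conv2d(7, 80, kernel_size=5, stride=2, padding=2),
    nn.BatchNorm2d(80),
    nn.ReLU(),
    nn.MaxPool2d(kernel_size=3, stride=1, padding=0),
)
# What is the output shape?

Input shape: (9, 7, 218, 273)
  -> after Conv2d 5x5 stride=2: (9, 80, 109, 137)
Output shape: (9, 80, 107, 135)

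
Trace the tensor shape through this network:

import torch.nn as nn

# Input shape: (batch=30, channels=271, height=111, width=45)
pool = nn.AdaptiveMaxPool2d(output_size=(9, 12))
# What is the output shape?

Input shape: (30, 271, 111, 45)
Output shape: (30, 271, 9, 12)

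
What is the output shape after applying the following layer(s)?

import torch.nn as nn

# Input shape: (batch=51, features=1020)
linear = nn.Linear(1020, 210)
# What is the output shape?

Input shape: (51, 1020)
Output shape: (51, 210)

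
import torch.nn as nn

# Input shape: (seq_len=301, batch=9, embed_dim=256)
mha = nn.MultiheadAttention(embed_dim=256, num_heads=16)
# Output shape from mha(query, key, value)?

Input shape: (301, 9, 256)
Output shape: (301, 9, 256)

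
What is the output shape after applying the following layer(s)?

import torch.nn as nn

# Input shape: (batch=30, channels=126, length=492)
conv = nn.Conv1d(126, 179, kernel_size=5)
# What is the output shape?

Input shape: (30, 126, 492)
Output shape: (30, 179, 488)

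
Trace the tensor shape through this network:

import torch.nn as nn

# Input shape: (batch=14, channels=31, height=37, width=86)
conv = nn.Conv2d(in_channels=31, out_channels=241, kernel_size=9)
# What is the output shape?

Input shape: (14, 31, 37, 86)
Output shape: (14, 241, 29, 78)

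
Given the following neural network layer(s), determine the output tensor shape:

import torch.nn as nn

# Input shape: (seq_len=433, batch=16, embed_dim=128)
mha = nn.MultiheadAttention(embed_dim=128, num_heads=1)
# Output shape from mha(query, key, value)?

Input shape: (433, 16, 128)
Output shape: (433, 16, 128)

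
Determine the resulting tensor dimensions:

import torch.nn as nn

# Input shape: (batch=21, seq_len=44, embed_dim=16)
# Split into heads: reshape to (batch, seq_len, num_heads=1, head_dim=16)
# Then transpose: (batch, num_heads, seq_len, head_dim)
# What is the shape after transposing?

Input shape: (21, 44, 16)
  -> after reshape: (21, 44, 1, 16)
Output shape: (21, 1, 44, 16)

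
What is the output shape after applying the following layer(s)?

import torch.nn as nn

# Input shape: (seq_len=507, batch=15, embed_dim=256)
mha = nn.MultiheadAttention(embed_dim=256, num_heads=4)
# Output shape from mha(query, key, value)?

Input shape: (507, 15, 256)
Output shape: (507, 15, 256)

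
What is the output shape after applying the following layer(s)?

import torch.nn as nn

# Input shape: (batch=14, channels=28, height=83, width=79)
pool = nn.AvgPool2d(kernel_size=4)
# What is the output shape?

Input shape: (14, 28, 83, 79)
Output shape: (14, 28, 20, 19)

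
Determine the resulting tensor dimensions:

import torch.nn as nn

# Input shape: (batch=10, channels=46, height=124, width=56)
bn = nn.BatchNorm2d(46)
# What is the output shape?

Input shape: (10, 46, 124, 56)
Output shape: (10, 46, 124, 56)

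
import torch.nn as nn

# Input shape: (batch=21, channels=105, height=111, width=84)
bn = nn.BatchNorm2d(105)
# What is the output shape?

Input shape: (21, 105, 111, 84)
Output shape: (21, 105, 111, 84)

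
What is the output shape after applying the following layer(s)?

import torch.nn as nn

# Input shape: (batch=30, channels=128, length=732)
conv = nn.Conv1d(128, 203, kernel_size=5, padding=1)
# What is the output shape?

Input shape: (30, 128, 732)
Output shape: (30, 203, 730)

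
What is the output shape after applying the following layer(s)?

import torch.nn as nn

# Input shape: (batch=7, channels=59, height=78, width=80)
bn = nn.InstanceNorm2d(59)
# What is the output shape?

Input shape: (7, 59, 78, 80)
Output shape: (7, 59, 78, 80)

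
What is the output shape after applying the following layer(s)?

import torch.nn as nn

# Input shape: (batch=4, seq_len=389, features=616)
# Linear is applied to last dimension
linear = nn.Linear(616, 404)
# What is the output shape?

Input shape: (4, 389, 616)
Output shape: (4, 389, 404)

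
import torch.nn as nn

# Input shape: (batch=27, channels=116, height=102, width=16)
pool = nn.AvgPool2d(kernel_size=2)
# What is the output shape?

Input shape: (27, 116, 102, 16)
Output shape: (27, 116, 51, 8)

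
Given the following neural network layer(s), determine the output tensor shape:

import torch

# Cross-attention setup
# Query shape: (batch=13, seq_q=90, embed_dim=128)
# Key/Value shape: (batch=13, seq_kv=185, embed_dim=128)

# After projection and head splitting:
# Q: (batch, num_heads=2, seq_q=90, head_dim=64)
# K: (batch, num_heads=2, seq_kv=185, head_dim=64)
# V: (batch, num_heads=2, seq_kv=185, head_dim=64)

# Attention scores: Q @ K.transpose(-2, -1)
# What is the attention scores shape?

Input shape: (13, 90, 128)
Output shape: (13, 2, 90, 185)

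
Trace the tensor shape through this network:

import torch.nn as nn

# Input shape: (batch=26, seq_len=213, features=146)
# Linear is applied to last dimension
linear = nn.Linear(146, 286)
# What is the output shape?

Input shape: (26, 213, 146)
Output shape: (26, 213, 286)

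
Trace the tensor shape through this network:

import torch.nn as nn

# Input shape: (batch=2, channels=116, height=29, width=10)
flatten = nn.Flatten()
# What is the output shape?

Input shape: (2, 116, 29, 10)
Output shape: (2, 33640)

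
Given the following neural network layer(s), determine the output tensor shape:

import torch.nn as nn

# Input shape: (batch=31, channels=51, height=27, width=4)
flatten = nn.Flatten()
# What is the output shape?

Input shape: (31, 51, 27, 4)
Output shape: (31, 5508)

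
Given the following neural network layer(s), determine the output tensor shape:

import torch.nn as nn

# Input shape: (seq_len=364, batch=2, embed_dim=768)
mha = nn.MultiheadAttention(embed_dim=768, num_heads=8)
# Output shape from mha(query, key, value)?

Input shape: (364, 2, 768)
Output shape: (364, 2, 768)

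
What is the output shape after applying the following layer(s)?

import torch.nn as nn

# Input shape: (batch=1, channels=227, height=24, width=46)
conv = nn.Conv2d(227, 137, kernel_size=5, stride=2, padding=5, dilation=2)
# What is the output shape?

Input shape: (1, 227, 24, 46)
Output shape: (1, 137, 13, 24)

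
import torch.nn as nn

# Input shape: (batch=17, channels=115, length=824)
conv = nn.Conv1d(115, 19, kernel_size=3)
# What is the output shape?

Input shape: (17, 115, 824)
Output shape: (17, 19, 822)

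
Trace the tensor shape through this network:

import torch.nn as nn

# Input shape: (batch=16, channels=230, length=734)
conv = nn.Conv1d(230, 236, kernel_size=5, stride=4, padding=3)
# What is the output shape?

Input shape: (16, 230, 734)
Output shape: (16, 236, 184)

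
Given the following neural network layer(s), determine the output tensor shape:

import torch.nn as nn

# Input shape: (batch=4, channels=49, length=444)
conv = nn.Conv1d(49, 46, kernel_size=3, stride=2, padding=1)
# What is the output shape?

Input shape: (4, 49, 444)
Output shape: (4, 46, 222)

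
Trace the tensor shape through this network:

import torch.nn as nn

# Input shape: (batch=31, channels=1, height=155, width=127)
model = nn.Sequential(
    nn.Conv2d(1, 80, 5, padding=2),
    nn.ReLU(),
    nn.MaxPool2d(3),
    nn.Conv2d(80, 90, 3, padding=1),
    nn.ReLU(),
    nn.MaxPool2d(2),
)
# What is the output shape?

Input shape: (31, 1, 155, 127)
  -> after first Conv2d: (31, 80, 155, 127)
  -> after first MaxPool2d: (31, 80, 51, 42)
  -> after second Conv2d: (31, 90, 51, 42)
Output shape: (31, 90, 25, 21)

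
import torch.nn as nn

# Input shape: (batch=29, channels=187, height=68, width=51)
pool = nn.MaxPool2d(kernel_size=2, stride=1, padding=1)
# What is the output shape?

Input shape: (29, 187, 68, 51)
Output shape: (29, 187, 69, 52)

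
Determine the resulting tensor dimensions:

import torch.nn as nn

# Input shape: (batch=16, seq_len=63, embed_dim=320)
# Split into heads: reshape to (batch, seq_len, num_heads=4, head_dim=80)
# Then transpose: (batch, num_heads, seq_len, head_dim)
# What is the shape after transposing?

Input shape: (16, 63, 320)
  -> after reshape: (16, 63, 4, 80)
Output shape: (16, 4, 63, 80)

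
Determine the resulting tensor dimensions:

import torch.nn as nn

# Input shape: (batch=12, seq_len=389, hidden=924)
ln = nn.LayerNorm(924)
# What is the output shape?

Input shape: (12, 389, 924)
Output shape: (12, 389, 924)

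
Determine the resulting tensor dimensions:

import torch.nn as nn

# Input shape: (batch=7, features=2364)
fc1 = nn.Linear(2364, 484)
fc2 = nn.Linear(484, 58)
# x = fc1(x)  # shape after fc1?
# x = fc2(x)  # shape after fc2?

Input shape: (7, 2364)
  -> after fc1: (7, 484)
Output shape: (7, 58)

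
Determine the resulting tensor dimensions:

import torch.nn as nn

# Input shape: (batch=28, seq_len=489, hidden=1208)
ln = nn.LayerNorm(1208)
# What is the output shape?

Input shape: (28, 489, 1208)
Output shape: (28, 489, 1208)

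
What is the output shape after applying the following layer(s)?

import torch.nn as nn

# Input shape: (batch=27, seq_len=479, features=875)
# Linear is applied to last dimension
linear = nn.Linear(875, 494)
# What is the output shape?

Input shape: (27, 479, 875)
Output shape: (27, 479, 494)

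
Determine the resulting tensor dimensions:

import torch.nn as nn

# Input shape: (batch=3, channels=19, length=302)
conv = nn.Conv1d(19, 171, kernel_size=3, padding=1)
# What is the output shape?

Input shape: (3, 19, 302)
Output shape: (3, 171, 302)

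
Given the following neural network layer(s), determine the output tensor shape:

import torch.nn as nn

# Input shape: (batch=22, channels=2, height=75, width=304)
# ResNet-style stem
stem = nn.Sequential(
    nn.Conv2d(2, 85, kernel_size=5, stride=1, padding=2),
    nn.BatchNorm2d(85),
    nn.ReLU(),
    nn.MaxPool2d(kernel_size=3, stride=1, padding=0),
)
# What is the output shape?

Input shape: (22, 2, 75, 304)
  -> after Conv2d 5x5 stride=1: (22, 85, 75, 304)
Output shape: (22, 85, 73, 302)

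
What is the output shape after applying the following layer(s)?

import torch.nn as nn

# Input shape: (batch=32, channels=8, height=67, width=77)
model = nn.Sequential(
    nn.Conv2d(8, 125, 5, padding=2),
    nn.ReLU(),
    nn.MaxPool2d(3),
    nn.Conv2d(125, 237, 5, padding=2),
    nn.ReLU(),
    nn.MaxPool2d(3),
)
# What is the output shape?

Input shape: (32, 8, 67, 77)
  -> after first Conv2d: (32, 125, 67, 77)
  -> after first MaxPool2d: (32, 125, 22, 25)
  -> after second Conv2d: (32, 237, 22, 25)
Output shape: (32, 237, 7, 8)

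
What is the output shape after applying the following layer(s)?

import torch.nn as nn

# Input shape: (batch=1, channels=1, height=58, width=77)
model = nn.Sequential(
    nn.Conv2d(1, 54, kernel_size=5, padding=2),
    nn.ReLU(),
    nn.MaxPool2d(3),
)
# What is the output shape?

Input shape: (1, 1, 58, 77)
  -> after Conv2d: (1, 54, 58, 77)
  -> after ReLU: (1, 54, 58, 77)
Output shape: (1, 54, 19, 25)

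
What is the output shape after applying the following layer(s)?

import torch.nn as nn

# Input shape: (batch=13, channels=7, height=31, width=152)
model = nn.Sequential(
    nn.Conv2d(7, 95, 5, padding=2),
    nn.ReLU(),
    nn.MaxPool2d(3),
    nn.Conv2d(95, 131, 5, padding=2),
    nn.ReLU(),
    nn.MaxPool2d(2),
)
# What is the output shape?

Input shape: (13, 7, 31, 152)
  -> after first Conv2d: (13, 95, 31, 152)
  -> after first MaxPool2d: (13, 95, 10, 50)
  -> after second Conv2d: (13, 131, 10, 50)
Output shape: (13, 131, 5, 25)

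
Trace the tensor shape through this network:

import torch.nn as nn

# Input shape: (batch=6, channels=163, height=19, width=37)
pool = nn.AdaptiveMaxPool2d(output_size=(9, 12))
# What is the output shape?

Input shape: (6, 163, 19, 37)
Output shape: (6, 163, 9, 12)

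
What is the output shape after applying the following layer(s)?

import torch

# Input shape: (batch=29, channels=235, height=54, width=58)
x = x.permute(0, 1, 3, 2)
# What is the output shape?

Input shape: (29, 235, 54, 58)
Output shape: (29, 235, 58, 54)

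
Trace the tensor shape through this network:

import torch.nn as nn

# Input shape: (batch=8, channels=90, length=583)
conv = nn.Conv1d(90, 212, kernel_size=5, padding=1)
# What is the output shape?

Input shape: (8, 90, 583)
Output shape: (8, 212, 581)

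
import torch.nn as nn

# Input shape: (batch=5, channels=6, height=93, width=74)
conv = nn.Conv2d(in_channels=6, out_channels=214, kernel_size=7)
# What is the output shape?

Input shape: (5, 6, 93, 74)
Output shape: (5, 214, 87, 68)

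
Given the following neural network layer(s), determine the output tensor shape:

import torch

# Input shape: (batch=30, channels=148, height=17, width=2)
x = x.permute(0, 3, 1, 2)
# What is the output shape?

Input shape: (30, 148, 17, 2)
Output shape: (30, 2, 148, 17)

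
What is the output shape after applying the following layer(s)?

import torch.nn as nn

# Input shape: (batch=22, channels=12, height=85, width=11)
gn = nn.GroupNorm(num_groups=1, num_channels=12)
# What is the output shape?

Input shape: (22, 12, 85, 11)
Output shape: (22, 12, 85, 11)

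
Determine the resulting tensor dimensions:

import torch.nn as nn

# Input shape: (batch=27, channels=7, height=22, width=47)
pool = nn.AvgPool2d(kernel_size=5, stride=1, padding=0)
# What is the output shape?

Input shape: (27, 7, 22, 47)
Output shape: (27, 7, 18, 43)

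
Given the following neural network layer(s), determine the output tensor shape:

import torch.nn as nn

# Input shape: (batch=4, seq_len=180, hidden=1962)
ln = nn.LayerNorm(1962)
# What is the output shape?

Input shape: (4, 180, 1962)
Output shape: (4, 180, 1962)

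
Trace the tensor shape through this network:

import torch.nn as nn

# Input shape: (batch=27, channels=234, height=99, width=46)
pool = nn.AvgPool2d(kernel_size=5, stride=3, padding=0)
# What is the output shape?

Input shape: (27, 234, 99, 46)
Output shape: (27, 234, 32, 14)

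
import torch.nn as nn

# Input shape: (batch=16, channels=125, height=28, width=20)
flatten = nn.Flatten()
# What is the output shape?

Input shape: (16, 125, 28, 20)
Output shape: (16, 70000)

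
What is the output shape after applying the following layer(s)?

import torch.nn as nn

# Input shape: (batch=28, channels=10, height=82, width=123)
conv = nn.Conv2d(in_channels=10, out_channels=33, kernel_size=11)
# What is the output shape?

Input shape: (28, 10, 82, 123)
Output shape: (28, 33, 72, 113)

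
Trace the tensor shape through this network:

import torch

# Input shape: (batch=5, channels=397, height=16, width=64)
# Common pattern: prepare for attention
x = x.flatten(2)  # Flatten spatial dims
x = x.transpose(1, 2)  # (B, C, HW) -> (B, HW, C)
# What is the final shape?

Input shape: (5, 397, 16, 64)
  -> after flatten(2): (5, 397, 1024)
Output shape: (5, 1024, 397)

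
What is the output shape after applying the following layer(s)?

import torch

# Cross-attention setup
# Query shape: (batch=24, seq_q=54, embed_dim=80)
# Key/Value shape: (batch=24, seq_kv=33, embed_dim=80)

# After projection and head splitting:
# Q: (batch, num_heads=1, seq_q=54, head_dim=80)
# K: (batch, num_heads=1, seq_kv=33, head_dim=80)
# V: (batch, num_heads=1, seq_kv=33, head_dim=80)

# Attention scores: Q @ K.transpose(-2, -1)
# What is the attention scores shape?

Input shape: (24, 54, 80)
Output shape: (24, 1, 54, 33)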